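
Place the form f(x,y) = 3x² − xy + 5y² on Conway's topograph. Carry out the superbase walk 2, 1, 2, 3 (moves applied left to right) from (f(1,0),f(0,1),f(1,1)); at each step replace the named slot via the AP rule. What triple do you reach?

start (3,5,7) = (f(1,0),f(0,1),f(1,1))
replace slot 2: 2·(3+7) − 5 = 15 → (3,15,7)
replace slot 1: 2·(15+7) − 3 = 41 → (41,15,7)
replace slot 2: 2·(41+7) − 15 = 81 → (41,81,7)
replace slot 3: 2·(41+81) − 7 = 237 → (41,81,237)

41,81,237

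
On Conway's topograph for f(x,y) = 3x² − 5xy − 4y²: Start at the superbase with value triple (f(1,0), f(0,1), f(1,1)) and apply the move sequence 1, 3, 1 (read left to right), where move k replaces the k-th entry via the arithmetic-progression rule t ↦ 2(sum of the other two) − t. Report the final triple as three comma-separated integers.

start (3,-4,-6) = (f(1,0),f(0,1),f(1,1))
replace slot 1: 2·((-4)+(-6)) − 3 = -23 → (-23,-4,-6)
replace slot 3: 2·((-23)+(-4)) − (-6) = -48 → (-23,-4,-48)
replace slot 1: 2·((-4)+(-48)) − (-23) = -81 → (-81,-4,-48)

-81,-4,-48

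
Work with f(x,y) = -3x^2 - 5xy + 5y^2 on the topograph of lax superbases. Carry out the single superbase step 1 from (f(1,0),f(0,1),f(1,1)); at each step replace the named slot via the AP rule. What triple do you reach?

start (-3,5,-3) = (f(1,0),f(0,1),f(1,1))
replace slot 1: 2·(5+(-3)) − (-3) = 7 → (7,5,-3)

7,5,-3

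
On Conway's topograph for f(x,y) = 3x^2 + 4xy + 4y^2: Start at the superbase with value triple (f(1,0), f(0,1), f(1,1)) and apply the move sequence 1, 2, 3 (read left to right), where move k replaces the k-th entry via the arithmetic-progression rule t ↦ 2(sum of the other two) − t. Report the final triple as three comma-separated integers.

start (3,4,11) = (f(1,0),f(0,1),f(1,1))
replace slot 1: 2·(4+11) − 3 = 27 → (27,4,11)
replace slot 2: 2·(27+11) − 4 = 72 → (27,72,11)
replace slot 3: 2·(27+72) − 11 = 187 → (27,72,187)

27,72,187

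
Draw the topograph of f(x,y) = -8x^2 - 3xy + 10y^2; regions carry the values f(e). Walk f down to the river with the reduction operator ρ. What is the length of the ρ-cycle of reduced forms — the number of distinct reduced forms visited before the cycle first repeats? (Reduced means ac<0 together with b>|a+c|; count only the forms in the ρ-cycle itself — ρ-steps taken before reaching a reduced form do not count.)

D = 329, ⌊√D⌋ = 18
descent: ρ → (10,3,-8)  [lands on river]
river: ρ → (-8,13,5)
river: ρ → (5,17,-2)
river: ρ → (-2,15,13)
river: ρ → (13,11,-4)
river: ρ → (-4,13,10)
river: ρ → (10,7,-7)
river: ρ → (-7,7,10)
river: ρ → (10,13,-4)
river: ρ → (-4,11,13)
river: ρ → (13,15,-2)
river: ρ → (-2,17,5)
river: ρ → (5,13,-8)
river: ρ → (-8,3,10)
river: ρ → (10,17,-1)
river: ρ → (-1,17,10)
ρ-cycle length = 16 (tail of 1 descent step not counted)

16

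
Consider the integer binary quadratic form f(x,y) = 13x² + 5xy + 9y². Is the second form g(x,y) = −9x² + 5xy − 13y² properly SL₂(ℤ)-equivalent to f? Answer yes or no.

D₁ = -443, D₂ = -443
f: flip: (13,5,9)→(9,-5,13)
f: reduced (well bottom): (9,-5,13) with a≤c, −a<b≤a
g is negative-definite; reduce −g:
−g: reduced (well bottom): (9,-5,13) with a≤c, −a<b≤a
flip sign back: reduced form of g is (-9,5,-13)
reduced forms (9, -5, 13) vs (-9, 5, -13) ⇒ inequivalent

no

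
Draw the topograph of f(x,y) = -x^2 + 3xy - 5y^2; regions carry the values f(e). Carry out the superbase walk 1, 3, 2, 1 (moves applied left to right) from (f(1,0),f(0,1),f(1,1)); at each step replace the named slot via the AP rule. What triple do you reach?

start (-1,-5,-3) = (f(1,0),f(0,1),f(1,1))
replace slot 1: 2·((-5)+(-3)) − (-1) = -15 → (-15,-5,-3)
replace slot 3: 2·((-15)+(-5)) − (-3) = -37 → (-15,-5,-37)
replace slot 2: 2·((-15)+(-37)) − (-5) = -99 → (-15,-99,-37)
replace slot 1: 2·((-99)+(-37)) − (-15) = -257 → (-257,-99,-37)

-257,-99,-37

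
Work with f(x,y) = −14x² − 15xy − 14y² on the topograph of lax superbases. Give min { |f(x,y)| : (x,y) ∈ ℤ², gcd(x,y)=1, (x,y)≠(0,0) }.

translate: b→-13 (≡15 mod 28), so (14,15,14)→(14,-13,13)
flip: (14,-13,13)→(13,13,14)
reduced (well bottom): (13,13,14) with a≤c, −a<b≤a
well minimum |f| = |-13| = 13 (negative-definite)

13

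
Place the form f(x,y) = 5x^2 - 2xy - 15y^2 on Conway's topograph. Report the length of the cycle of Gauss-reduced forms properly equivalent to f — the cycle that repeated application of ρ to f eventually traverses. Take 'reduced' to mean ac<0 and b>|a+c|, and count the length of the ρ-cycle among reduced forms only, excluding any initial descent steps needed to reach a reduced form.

D = 304, ⌊√D⌋ = 17
descent: ρ → (-15,2,5)
descent: ρ → (5,8,-12)  [lands on river]
river: ρ → (-12,16,1)
river: ρ → (1,16,-12)
river: ρ → (-12,8,5)
river: ρ → (5,12,-8)
river: ρ → (-8,4,9)
river: ρ → (9,14,-3)
river: ρ → (-3,16,4)
river: ρ → (4,16,-3)
river: ρ → (-3,14,9)
river: ρ → (9,4,-8)
river: ρ → (-8,12,5)
ρ-cycle length = 12 (tail of 2 descent steps not counted)

12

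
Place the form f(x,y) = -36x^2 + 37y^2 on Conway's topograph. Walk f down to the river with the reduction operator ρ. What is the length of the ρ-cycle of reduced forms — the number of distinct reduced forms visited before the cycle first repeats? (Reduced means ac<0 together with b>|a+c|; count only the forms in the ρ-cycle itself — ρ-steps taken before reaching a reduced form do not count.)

D = 5328, ⌊√D⌋ = 72
descent: ρ → (37,0,-36)
descent: ρ → (-36,72,1)  [lands on river]
river: ρ → (1,72,-36)
ρ-cycle length = 2 (tail of 2 descent steps not counted)

2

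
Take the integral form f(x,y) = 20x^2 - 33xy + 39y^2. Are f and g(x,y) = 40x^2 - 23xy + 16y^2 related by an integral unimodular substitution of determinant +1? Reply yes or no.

D₁ = -2031, D₂ = -2031
f: translate: b→7 (≡-33 mod 40), so (20,-33,39)→(20,7,26)
f: reduced (well bottom): (20,7,26) with a≤c, −a<b≤a
g: flip: (40,-23,16)→(16,23,40)
g: translate: b→-9 (≡23 mod 32), so (16,23,40)→(16,-9,33)
g: reduced (well bottom): (16,-9,33) with a≤c, −a<b≤a
reduced forms (20, 7, 26) vs (16, -9, 33) ⇒ inequivalent

no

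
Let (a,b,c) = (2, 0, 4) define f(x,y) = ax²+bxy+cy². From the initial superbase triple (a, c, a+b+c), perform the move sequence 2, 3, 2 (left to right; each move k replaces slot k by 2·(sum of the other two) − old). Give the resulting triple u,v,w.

start (2,4,6) = (f(1,0),f(0,1),f(1,1))
replace slot 2: 2·(2+6) − 4 = 12 → (2,12,6)
replace slot 3: 2·(2+12) − 6 = 22 → (2,12,22)
replace slot 2: 2·(2+22) − 12 = 36 → (2,36,22)

2,36,22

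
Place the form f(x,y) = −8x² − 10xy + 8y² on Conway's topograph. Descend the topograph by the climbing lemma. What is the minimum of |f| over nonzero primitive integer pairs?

descent: ρ → (8,10,-8)  [lands on river]
river: ρ → (-8,6,10)
river: ρ → (10,14,-4)
river: ρ → (-4,18,2)
river: ρ → (2,18,-4)
river: ρ → (-4,14,10)
river: ρ → (10,6,-8)
river: ρ → (-8,10,8)
river: ρ → (8,6,-10)
river: ρ → (-10,14,4)
river: ρ → (4,18,-2)
river: ρ → (-2,18,4)
river: ρ → (4,14,-10)
river: ρ → (-10,6,8)
closes: descent 1, river 14
min |a| on river = 2

2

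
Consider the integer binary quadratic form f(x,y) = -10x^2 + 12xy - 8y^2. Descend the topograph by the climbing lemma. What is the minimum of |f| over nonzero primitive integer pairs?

translate: b→8 (≡-12 mod 20), so (10,-12,8)→(10,8,6)
flip: (10,8,6)→(6,-8,10)
translate: b→4 (≡-8 mod 12), so (6,-8,10)→(6,4,8)
reduced (well bottom): (6,4,8) with a≤c, −a<b≤a
well minimum |f| = |-6| = 6 (negative-definite)

6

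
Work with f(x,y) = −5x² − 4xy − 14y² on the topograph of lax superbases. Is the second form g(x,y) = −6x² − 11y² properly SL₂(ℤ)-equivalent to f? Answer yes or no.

D₁ = -264, D₂ = -264
f is negative-definite; reduce −f:
−f: reduced (well bottom): (5,4,14) with a≤c, −a<b≤a
flip sign back: reduced form of f is (-5,-4,-14)
g is negative-definite; reduce −g:
−g: reduced (well bottom): (6,0,11) with a≤c, −a<b≤a
flip sign back: reduced form of g is (-6,0,-11)
reduced forms (-5, -4, -14) vs (-6, 0, -11) ⇒ inequivalent

no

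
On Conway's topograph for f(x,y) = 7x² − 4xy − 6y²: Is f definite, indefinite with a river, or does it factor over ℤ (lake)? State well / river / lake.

D = b²−4ac = (-4)² − 4·7·(-6) = 184
D > 0 non-square ⇒ indefinite ⇒ periodic river

river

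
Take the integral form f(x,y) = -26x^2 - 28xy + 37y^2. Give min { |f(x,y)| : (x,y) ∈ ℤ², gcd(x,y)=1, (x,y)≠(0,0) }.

descent: ρ → (37,28,-26)  [lands on river]
river: ρ → (-26,24,39)
river: ρ → (39,54,-11)
river: ρ → (-11,56,34)
river: ρ → (34,12,-33)
river: ρ → (-33,54,13)
river: ρ → (13,50,-41)
river: ρ → (-41,32,22)
river: ρ → (22,56,-17)
river: ρ → (-17,46,37)
closes: descent 1, river 10
min |a| on river = 11

11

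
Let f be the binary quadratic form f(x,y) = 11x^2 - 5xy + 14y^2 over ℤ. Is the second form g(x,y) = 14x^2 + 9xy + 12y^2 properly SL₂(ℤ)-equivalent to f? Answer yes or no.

D₁ = -591, D₂ = -591
f: reduced (well bottom): (11,-5,14) with a≤c, −a<b≤a
g: flip: (14,9,12)→(12,-9,14)
g: reduced (well bottom): (12,-9,14) with a≤c, −a<b≤a
reduced forms (11, -5, 14) vs (12, -9, 14) ⇒ inequivalent

no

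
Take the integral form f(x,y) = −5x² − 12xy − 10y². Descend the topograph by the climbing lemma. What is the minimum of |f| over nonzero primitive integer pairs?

translate: b→2 (≡12 mod 10), so (5,12,10)→(5,2,3)
flip: (5,2,3)→(3,-2,5)
reduced (well bottom): (3,-2,5) with a≤c, −a<b≤a
well minimum |f| = |-3| = 3 (negative-definite)

3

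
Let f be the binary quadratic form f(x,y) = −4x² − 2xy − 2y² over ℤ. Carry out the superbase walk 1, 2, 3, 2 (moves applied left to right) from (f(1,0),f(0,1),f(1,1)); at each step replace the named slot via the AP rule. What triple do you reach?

start (-4,-2,-8) = (f(1,0),f(0,1),f(1,1))
replace slot 1: 2·((-2)+(-8)) − (-4) = -16 → (-16,-2,-8)
replace slot 2: 2·((-16)+(-8)) − (-2) = -46 → (-16,-46,-8)
replace slot 3: 2·((-16)+(-46)) − (-8) = -116 → (-16,-46,-116)
replace slot 2: 2·((-16)+(-116)) − (-46) = -218 → (-16,-218,-116)

-16,-218,-116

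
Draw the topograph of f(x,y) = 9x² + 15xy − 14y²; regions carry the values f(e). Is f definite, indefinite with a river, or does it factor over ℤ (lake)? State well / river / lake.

D = b²−4ac = 15² − 4·9·(-14) = 729
D = 27² is a perfect square ⇒ form factors over ℤ ⇒ lakes

lake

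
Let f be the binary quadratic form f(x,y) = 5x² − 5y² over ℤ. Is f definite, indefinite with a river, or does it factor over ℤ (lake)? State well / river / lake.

D = b²−4ac = 0² − 4·5·(-5) = 100
D = 10² is a perfect square ⇒ form factors over ℤ ⇒ lakes

lake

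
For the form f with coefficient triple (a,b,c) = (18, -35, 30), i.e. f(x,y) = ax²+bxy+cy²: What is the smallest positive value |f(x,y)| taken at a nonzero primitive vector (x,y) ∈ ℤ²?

translate: b→1 (≡-35 mod 36), so (18,-35,30)→(18,1,13)
flip: (18,1,13)→(13,-1,18)
reduced (well bottom): (13,-1,18) with a≤c, −a<b≤a
well minimum = a = 13

13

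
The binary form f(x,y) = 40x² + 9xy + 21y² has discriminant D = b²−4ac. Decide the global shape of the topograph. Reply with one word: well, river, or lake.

D = b²−4ac = 9² − 4·40·21 = -3279
D < 0 ⇒ definite ⇒ every region one sign ⇒ single well

well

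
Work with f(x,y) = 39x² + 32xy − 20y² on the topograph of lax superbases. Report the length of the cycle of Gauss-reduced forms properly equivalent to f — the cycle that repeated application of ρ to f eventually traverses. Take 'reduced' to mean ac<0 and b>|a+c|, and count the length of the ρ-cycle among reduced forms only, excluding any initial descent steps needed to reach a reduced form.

D = 4144, ⌊√D⌋ = 64
river: ρ → (-20,48,23)
river: ρ → (23,44,-24)
river: ρ → (-24,52,15)
river: ρ → (15,38,-45)
river: ρ → (-45,52,8)
river: ρ → (8,60,-17)
river: ρ → (-17,42,35)
river: ρ → (35,28,-24)
river: ρ → (-24,20,39)
river: ρ → (39,58,-5)
river: ρ → (-5,62,15)
river: ρ → (15,58,-13)
river: ρ → (-13,46,39)
river: ρ → (39,32,-20)
ρ-cycle length = 14 (tail of 0 descent steps not counted)

14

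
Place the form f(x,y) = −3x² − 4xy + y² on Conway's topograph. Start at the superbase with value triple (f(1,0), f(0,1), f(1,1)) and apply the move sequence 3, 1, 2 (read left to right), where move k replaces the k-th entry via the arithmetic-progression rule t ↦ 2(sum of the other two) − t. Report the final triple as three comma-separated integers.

start (-3,1,-6) = (f(1,0),f(0,1),f(1,1))
replace slot 3: 2·((-3)+1) − (-6) = 2 → (-3,1,2)
replace slot 1: 2·(1+2) − (-3) = 9 → (9,1,2)
replace slot 2: 2·(9+2) − 1 = 21 → (9,21,2)

9,21,2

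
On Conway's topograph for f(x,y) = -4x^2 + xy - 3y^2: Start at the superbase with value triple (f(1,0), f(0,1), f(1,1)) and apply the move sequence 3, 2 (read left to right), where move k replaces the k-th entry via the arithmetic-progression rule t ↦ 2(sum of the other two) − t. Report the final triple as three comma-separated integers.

start (-4,-3,-6) = (f(1,0),f(0,1),f(1,1))
replace slot 3: 2·((-4)+(-3)) − (-6) = -8 → (-4,-3,-8)
replace slot 2: 2·((-4)+(-8)) − (-3) = -21 → (-4,-21,-8)

-4,-21,-8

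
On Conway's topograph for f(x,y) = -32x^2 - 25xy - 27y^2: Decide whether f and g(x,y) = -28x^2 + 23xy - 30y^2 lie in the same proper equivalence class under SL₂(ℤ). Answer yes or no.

D₁ = -2831, D₂ = -2831
f is negative-definite; reduce −f:
−f: flip: (32,25,27)→(27,-25,32)
−f: reduced (well bottom): (27,-25,32) with a≤c, −a<b≤a
flip sign back: reduced form of f is (-27,25,-32)
g is negative-definite; reduce −g:
−g: reduced (well bottom): (28,-23,30) with a≤c, −a<b≤a
flip sign back: reduced form of g is (-28,23,-30)
reduced forms (-27, 25, -32) vs (-28, 23, -30) ⇒ inequivalent

no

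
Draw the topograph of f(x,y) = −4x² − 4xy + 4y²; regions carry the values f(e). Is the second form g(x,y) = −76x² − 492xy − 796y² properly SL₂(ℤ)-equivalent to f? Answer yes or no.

D₁ = 80, D₂ = 80
river cycle of f (length 2): (4, 4, -4), (-4, 4, 4)
river cycle of g (length 2): (-4, 4, 4), (4, 4, -4)
cycles coincide ⇒ equivalent

yes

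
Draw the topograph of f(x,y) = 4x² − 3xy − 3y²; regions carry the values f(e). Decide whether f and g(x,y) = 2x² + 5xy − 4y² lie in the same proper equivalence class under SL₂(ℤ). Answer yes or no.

D₁ = 57, D₂ = 57
river cycle of f (length 6): (-3, 3, 4), (4, 5, -2), (-2, 7, 1), (1, 7, -2), (-2, 5, 4), (4, 3, -3)
river cycle of g (length 6): (-4, 3, 3), (3, 3, -4), (-4, 5, 2), (2, 7, -1), (-1, 7, 2), (2, 5, -4)
cycles differ ⇒ inequivalent

no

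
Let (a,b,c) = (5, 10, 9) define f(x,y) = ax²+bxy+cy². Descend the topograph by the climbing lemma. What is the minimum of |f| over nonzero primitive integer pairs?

translate: b→0 (≡10 mod 10), so (5,10,9)→(5,0,4)
flip: (5,0,4)→(4,0,5)
reduced (well bottom): (4,0,5) with a≤c, −a<b≤a
well minimum = a = 4

4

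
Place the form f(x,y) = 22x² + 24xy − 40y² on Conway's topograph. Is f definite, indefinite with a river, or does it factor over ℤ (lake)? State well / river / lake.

D = b²−4ac = 24² − 4·22·(-40) = 4096
D = 64² is a perfect square ⇒ form factors over ℤ ⇒ lakes

lake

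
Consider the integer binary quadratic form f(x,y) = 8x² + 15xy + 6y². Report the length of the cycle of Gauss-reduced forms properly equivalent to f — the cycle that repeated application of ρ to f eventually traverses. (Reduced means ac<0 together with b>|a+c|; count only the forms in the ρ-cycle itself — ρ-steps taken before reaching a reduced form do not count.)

D = 33, ⌊√D⌋ = 5
descent: ρ → (6,-3,-1)
descent: ρ → (-1,5,2)  [lands on river]
river: ρ → (2,3,-3)
river: ρ → (-3,3,2)
river: ρ → (2,5,-1)
ρ-cycle length = 4 (tail of 2 descent steps not counted)

4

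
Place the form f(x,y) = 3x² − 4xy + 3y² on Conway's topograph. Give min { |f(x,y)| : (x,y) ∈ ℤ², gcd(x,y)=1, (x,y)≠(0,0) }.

translate: b→2 (≡-4 mod 6), so (3,-4,3)→(3,2,2)
flip: (3,2,2)→(2,-2,3)
translate: b→2 (≡-2 mod 4), so (2,-2,3)→(2,2,3)
reduced (well bottom): (2,2,3) with a≤c, −a<b≤a
well minimum = a = 2

2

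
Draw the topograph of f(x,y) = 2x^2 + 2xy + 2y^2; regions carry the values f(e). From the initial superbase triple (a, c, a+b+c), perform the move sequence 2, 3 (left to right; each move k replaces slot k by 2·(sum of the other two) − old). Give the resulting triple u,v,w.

start (2,2,6) = (f(1,0),f(0,1),f(1,1))
replace slot 2: 2·(2+6) − 2 = 14 → (2,14,6)
replace slot 3: 2·(2+14) − 6 = 26 → (2,14,26)

2,14,26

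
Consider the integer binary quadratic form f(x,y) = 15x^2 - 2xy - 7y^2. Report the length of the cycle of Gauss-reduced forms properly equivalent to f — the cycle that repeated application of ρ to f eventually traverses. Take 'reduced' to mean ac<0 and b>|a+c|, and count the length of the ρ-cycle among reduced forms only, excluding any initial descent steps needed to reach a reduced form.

D = 424, ⌊√D⌋ = 20
descent: ρ → (-7,16,6)  [lands on river]
river: ρ → (6,20,-1)
river: ρ → (-1,20,6)
river: ρ → (6,16,-7)
river: ρ → (-7,12,10)
river: ρ → (10,8,-9)
river: ρ → (-9,10,9)
river: ρ → (9,8,-10)
river: ρ → (-10,12,7)
river: ρ → (7,16,-6)
river: ρ → (-6,20,1)
river: ρ → (1,20,-6)
river: ρ → (-6,16,7)
river: ρ → (7,12,-10)
river: ρ → (-10,8,9)
river: ρ → (9,10,-9)
river: ρ → (-9,8,10)
river: ρ → (10,12,-7)
ρ-cycle length = 18 (tail of 1 descent step not counted)

18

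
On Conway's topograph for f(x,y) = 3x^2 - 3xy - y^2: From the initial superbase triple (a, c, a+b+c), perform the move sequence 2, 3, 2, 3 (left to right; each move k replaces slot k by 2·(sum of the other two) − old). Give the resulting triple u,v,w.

start (3,-1,-1) = (f(1,0),f(0,1),f(1,1))
replace slot 2: 2·(3+(-1)) − (-1) = 5 → (3,5,-1)
replace slot 3: 2·(3+5) − (-1) = 17 → (3,5,17)
replace slot 2: 2·(3+17) − 5 = 35 → (3,35,17)
replace slot 3: 2·(3+35) − 17 = 59 → (3,35,59)

3,35,59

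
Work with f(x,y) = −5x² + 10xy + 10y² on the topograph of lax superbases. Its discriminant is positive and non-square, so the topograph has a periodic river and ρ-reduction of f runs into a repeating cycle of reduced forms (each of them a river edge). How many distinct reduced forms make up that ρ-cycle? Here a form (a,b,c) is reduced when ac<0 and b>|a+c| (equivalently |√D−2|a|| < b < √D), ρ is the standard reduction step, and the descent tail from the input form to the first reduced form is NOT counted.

D = 300, ⌊√D⌋ = 17
river: ρ → (10,10,-5)
river: ρ → (-5,10,10)
ρ-cycle length = 2 (tail of 0 descent steps not counted)

2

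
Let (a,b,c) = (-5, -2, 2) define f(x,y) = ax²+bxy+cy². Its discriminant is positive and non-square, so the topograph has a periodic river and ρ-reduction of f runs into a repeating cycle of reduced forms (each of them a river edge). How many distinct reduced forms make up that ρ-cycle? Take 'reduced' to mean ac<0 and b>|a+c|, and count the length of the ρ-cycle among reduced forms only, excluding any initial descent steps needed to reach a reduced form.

D = 44, ⌊√D⌋ = 6
descent: ρ → (2,6,-1)  [lands on river]
river: ρ → (-1,6,2)
ρ-cycle length = 2 (tail of 1 descent step not counted)

2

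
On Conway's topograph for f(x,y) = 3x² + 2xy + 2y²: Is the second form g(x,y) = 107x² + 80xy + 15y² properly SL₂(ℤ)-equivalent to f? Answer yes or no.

D₁ = -20, D₂ = -20
f: flip: (3,2,2)→(2,-2,3)
f: translate: b→2 (≡-2 mod 4), so (2,-2,3)→(2,2,3)
f: reduced (well bottom): (2,2,3) with a≤c, −a<b≤a
g: flip: (107,80,15)→(15,-80,107)
g: translate: b→10 (≡-80 mod 30), so (15,-80,107)→(15,10,2)
g: flip: (15,10,2)→(2,-10,15)
g: translate: b→2 (≡-10 mod 4), so (2,-10,15)→(2,2,3)
g: reduced (well bottom): (2,2,3) with a≤c, −a<b≤a
reduced forms (2, 2, 3) vs (2, 2, 3) ⇒ equivalent

yes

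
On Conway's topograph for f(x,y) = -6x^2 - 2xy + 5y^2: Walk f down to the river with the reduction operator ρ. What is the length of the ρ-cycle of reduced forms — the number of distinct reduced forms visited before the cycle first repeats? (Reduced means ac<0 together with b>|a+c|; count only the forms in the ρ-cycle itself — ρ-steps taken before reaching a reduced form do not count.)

D = 124, ⌊√D⌋ = 11
descent: ρ → (5,2,-6)  [lands on river]
river: ρ → (-6,10,1)
river: ρ → (1,10,-6)
river: ρ → (-6,2,5)
river: ρ → (5,8,-3)
river: ρ → (-3,10,2)
river: ρ → (2,10,-3)
river: ρ → (-3,8,5)
ρ-cycle length = 8 (tail of 1 descent step not counted)

8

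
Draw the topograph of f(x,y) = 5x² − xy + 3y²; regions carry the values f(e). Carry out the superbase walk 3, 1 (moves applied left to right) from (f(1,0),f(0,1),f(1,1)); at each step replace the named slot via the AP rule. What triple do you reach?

start (5,3,7) = (f(1,0),f(0,1),f(1,1))
replace slot 3: 2·(5+3) − 7 = 9 → (5,3,9)
replace slot 1: 2·(3+9) − 5 = 19 → (19,3,9)

19,3,9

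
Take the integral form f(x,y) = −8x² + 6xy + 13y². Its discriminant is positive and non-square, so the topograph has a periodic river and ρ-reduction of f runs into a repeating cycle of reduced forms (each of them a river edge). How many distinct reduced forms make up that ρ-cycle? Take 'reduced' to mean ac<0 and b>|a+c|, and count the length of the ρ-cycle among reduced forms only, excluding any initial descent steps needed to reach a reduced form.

D = 452, ⌊√D⌋ = 21
river: ρ → (13,20,-1)
river: ρ → (-1,20,13)
river: ρ → (13,6,-8)
river: ρ → (-8,10,11)
river: ρ → (11,12,-7)
river: ρ → (-7,16,7)
river: ρ → (7,12,-11)
river: ρ → (-11,10,8)
river: ρ → (8,6,-13)
river: ρ → (-13,20,1)
river: ρ → (1,20,-13)
river: ρ → (-13,6,8)
river: ρ → (8,10,-11)
river: ρ → (-11,12,7)
river: ρ → (7,16,-7)
river: ρ → (-7,12,11)
river: ρ → (11,10,-8)
river: ρ → (-8,6,13)
ρ-cycle length = 18 (tail of 0 descent steps not counted)

18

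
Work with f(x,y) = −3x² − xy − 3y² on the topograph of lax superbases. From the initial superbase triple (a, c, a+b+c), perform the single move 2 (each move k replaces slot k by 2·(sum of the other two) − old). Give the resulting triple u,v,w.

start (-3,-3,-7) = (f(1,0),f(0,1),f(1,1))
replace slot 2: 2·((-3)+(-7)) − (-3) = -17 → (-3,-17,-7)

-3,-17,-7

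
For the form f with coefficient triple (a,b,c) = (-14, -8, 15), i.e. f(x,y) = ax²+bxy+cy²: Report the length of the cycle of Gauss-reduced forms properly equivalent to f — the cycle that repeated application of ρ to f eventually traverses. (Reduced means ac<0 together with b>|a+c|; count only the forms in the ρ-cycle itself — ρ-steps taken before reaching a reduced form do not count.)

D = 904, ⌊√D⌋ = 30
descent: ρ → (15,8,-14)  [lands on river]
river: ρ → (-14,20,9)
river: ρ → (9,16,-18)
river: ρ → (-18,20,7)
river: ρ → (7,22,-15)
river: ρ → (-15,8,14)
river: ρ → (14,20,-9)
river: ρ → (-9,16,18)
river: ρ → (18,20,-7)
river: ρ → (-7,22,15)
ρ-cycle length = 10 (tail of 1 descent step not counted)

10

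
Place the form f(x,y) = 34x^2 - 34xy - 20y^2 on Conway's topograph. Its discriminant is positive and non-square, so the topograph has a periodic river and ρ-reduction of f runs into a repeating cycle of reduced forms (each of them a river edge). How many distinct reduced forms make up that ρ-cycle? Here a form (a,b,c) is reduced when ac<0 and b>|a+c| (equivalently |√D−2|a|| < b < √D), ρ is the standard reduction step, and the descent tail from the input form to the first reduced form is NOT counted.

D = 3876, ⌊√D⌋ = 62
descent: ρ → (-20,34,34)  [lands on river]
river: ρ → (34,34,-20)
river: ρ → (-20,46,22)
river: ρ → (22,42,-24)
river: ρ → (-24,54,10)
river: ρ → (10,46,-44)
river: ρ → (-44,42,12)
river: ρ → (12,54,-20)
river: ρ → (-20,26,40)
river: ρ → (40,54,-6)
river: ρ → (-6,54,40)
river: ρ → (40,26,-20)
river: ρ → (-20,54,12)
river: ρ → (12,42,-44)
river: ρ → (-44,46,10)
river: ρ → (10,54,-24)
river: ρ → (-24,42,22)
river: ρ → (22,46,-20)
ρ-cycle length = 18 (tail of 1 descent step not counted)

18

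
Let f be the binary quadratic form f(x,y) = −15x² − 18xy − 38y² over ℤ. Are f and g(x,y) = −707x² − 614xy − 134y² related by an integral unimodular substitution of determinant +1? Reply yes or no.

D₁ = -1956, D₂ = -1956
f is negative-definite; reduce −f:
−f: translate: b→-12 (≡18 mod 30), so (15,18,38)→(15,-12,35)
−f: reduced (well bottom): (15,-12,35) with a≤c, −a<b≤a
flip sign back: reduced form of f is (-15,12,-35)
g is negative-definite; reduce −g:
−g: flip: (707,614,134)→(134,-614,707)
−g: translate: b→-78 (≡-614 mod 268), so (134,-614,707)→(134,-78,15)
−g: flip: (134,-78,15)→(15,78,134)
−g: translate: b→-12 (≡78 mod 30), so (15,78,134)→(15,-12,35)
−g: reduced (well bottom): (15,-12,35) with a≤c, −a<b≤a
flip sign back: reduced form of g is (-15,12,-35)
reduced forms (-15, 12, -35) vs (-15, 12, -35) ⇒ equivalent

yes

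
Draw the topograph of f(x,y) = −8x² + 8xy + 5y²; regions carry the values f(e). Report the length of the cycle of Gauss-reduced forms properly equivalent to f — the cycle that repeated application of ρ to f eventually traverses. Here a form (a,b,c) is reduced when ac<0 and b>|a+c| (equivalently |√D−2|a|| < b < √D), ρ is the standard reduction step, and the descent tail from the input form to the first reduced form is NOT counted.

D = 224, ⌊√D⌋ = 14
river: ρ → (5,12,-4)
river: ρ → (-4,12,5)
river: ρ → (5,8,-8)
river: ρ → (-8,8,5)
ρ-cycle length = 4 (tail of 0 descent steps not counted)

4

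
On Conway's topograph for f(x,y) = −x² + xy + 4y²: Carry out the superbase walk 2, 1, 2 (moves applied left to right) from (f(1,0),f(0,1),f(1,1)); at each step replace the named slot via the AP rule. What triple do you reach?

start (-1,4,4) = (f(1,0),f(0,1),f(1,1))
replace slot 2: 2·((-1)+4) − 4 = 2 → (-1,2,4)
replace slot 1: 2·(2+4) − (-1) = 13 → (13,2,4)
replace slot 2: 2·(13+4) − 2 = 32 → (13,32,4)

13,32,4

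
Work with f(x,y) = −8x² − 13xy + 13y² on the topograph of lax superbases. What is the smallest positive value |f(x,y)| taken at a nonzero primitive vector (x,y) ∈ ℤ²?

descent: ρ → (13,13,-8)  [lands on river]
river: ρ → (-8,19,7)
river: ρ → (7,23,-2)
river: ρ → (-2,21,18)
river: ρ → (18,15,-5)
river: ρ → (-5,15,18)
river: ρ → (18,21,-2)
river: ρ → (-2,23,7)
river: ρ → (7,19,-8)
river: ρ → (-8,13,13)
closes: descent 1, river 10
min |a| on river = 2

2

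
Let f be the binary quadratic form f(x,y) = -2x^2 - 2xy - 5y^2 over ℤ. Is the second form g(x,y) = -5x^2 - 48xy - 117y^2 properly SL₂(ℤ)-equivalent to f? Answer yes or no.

D₁ = -36, D₂ = -36
f is negative-definite; reduce −f:
−f: reduced (well bottom): (2,2,5) with a≤c, −a<b≤a
flip sign back: reduced form of f is (-2,-2,-5)
g is negative-definite; reduce −g:
−g: translate: b→-2 (≡48 mod 10), so (5,48,117)→(5,-2,2)
−g: flip: (5,-2,2)→(2,2,5)
−g: reduced (well bottom): (2,2,5) with a≤c, −a<b≤a
flip sign back: reduced form of g is (-2,-2,-5)
reduced forms (-2, -2, -5) vs (-2, -2, -5) ⇒ equivalent

yes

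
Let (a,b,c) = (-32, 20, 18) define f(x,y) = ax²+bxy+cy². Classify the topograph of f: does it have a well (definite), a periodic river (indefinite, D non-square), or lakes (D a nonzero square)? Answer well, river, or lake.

D = b²−4ac = 20² − 4·(-32)·18 = 2704
D = 52² is a perfect square ⇒ form factors over ℤ ⇒ lakes

lake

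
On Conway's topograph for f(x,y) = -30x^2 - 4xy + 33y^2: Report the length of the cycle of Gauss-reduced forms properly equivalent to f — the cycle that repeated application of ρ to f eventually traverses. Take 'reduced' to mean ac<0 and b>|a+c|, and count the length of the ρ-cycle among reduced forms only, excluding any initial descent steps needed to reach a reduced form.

D = 3976, ⌊√D⌋ = 63
descent: ρ → (33,4,-30)  [lands on river]
river: ρ → (-30,56,7)
river: ρ → (7,56,-30)
river: ρ → (-30,4,33)
river: ρ → (33,62,-1)
river: ρ → (-1,62,33)
ρ-cycle length = 6 (tail of 1 descent step not counted)

6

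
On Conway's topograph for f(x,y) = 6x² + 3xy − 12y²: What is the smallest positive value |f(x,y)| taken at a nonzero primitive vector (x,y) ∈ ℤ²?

descent: ρ → (-12,-3,6)
descent: ρ → (6,15,-3)  [lands on river]
river: ρ → (-3,15,6)
river: ρ → (6,9,-9)
river: ρ → (-9,9,6)
closes: descent 2, river 4
min |a| on river = 3

3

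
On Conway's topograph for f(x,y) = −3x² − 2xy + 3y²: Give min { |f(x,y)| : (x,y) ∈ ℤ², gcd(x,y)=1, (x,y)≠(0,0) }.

descent: ρ → (3,2,-3)  [lands on river]
river: ρ → (-3,4,2)
river: ρ → (2,4,-3)
river: ρ → (-3,2,3)
river: ρ → (3,4,-2)
river: ρ → (-2,4,3)
closes: descent 1, river 6
min |a| on river = 2

2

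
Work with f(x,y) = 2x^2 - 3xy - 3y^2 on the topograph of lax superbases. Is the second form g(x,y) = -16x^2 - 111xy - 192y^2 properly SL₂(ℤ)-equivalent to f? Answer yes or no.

D₁ = 33, D₂ = 33
river cycle of f (length 4): (-3, 3, 2), (2, 5, -1), (-1, 5, 2), (2, 3, -3)
river cycle of g (length 4): (-3, 3, 2), (2, 5, -1), (-1, 5, 2), (2, 3, -3)
cycles coincide ⇒ equivalent

yes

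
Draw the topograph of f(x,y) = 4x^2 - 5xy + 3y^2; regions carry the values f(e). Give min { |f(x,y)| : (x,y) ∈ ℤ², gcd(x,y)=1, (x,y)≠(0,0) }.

translate: b→3 (≡-5 mod 8), so (4,-5,3)→(4,3,2)
flip: (4,3,2)→(2,-3,4)
translate: b→1 (≡-3 mod 4), so (2,-3,4)→(2,1,3)
reduced (well bottom): (2,1,3) with a≤c, −a<b≤a
well minimum = a = 2

2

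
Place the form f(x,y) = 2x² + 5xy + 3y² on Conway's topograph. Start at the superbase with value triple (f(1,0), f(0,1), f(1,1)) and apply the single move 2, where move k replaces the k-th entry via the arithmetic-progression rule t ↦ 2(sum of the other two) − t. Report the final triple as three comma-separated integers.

start (2,3,10) = (f(1,0),f(0,1),f(1,1))
replace slot 2: 2·(2+10) − 3 = 21 → (2,21,10)

2,21,10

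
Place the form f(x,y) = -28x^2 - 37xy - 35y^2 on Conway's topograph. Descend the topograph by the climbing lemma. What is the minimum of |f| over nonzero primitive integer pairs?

translate: b→-19 (≡37 mod 56), so (28,37,35)→(28,-19,26)
flip: (28,-19,26)→(26,19,28)
reduced (well bottom): (26,19,28) with a≤c, −a<b≤a
well minimum |f| = |-26| = 26 (negative-definite)

26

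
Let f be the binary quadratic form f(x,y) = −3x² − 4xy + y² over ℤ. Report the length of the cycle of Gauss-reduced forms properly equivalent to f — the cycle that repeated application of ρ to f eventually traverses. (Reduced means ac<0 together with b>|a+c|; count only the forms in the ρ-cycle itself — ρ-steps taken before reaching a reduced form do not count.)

D = 28, ⌊√D⌋ = 5
descent: ρ → (1,4,-3)  [lands on river]
river: ρ → (-3,2,2)
river: ρ → (2,2,-3)
river: ρ → (-3,4,1)
ρ-cycle length = 4 (tail of 1 descent step not counted)

4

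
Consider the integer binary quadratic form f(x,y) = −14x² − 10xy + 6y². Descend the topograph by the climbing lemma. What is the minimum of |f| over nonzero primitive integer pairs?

descent: ρ → (6,10,-14)  [lands on river]
river: ρ → (-14,18,2)
river: ρ → (2,18,-14)
river: ρ → (-14,10,6)
river: ρ → (6,14,-10)
river: ρ → (-10,6,10)
river: ρ → (10,14,-6)
river: ρ → (-6,10,14)
river: ρ → (14,18,-2)
river: ρ → (-2,18,14)
river: ρ → (14,10,-6)
river: ρ → (-6,14,10)
river: ρ → (10,6,-10)
river: ρ → (-10,14,6)
closes: descent 1, river 14
min |a| on river = 2

2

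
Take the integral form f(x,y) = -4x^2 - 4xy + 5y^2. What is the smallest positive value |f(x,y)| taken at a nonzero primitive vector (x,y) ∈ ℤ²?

descent: ρ → (5,4,-4)  [lands on river]
river: ρ → (-4,4,5)
river: ρ → (5,6,-3)
river: ρ → (-3,6,5)
closes: descent 1, river 4
min |a| on river = 3

3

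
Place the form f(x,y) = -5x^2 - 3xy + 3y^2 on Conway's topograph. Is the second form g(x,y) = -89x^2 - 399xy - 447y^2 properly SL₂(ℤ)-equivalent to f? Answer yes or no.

D₁ = 69, D₂ = 69
river cycle of f (length 4): (3, 3, -5), (-5, 7, 1), (1, 7, -5), (-5, 3, 3)
river cycle of g (length 4): (-5, 3, 3), (3, 3, -5), (-5, 7, 1), (1, 7, -5)
cycles coincide ⇒ equivalent

yes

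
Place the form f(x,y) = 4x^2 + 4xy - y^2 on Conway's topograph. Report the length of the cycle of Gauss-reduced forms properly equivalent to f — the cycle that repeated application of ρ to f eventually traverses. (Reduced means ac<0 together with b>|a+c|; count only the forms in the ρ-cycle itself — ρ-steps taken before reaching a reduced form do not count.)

D = 32, ⌊√D⌋ = 5
river: ρ → (-1,4,4)
river: ρ → (4,4,-1)
ρ-cycle length = 2 (tail of 0 descent steps not counted)

2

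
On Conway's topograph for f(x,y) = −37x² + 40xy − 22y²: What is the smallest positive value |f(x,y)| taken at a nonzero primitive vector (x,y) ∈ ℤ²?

translate: b→34 (≡-40 mod 74), so (37,-40,22)→(37,34,19)
flip: (37,34,19)→(19,-34,37)
translate: b→4 (≡-34 mod 38), so (19,-34,37)→(19,4,22)
reduced (well bottom): (19,4,22) with a≤c, −a<b≤a
well minimum |f| = |-19| = 19 (negative-definite)

19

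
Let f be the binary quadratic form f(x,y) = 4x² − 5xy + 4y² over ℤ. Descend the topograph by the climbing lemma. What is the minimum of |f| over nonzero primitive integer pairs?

translate: b→3 (≡-5 mod 8), so (4,-5,4)→(4,3,3)
flip: (4,3,3)→(3,-3,4)
translate: b→3 (≡-3 mod 6), so (3,-3,4)→(3,3,4)
reduced (well bottom): (3,3,4) with a≤c, −a<b≤a
well minimum = a = 3

3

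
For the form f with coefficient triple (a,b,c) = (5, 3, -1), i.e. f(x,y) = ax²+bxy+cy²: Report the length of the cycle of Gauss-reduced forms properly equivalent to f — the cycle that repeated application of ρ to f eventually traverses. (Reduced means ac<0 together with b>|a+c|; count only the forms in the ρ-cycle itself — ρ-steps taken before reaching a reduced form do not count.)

D = 29, ⌊√D⌋ = 5
descent: ρ → (-1,5,1)  [lands on river]
river: ρ → (1,5,-1)
ρ-cycle length = 2 (tail of 1 descent step not counted)

2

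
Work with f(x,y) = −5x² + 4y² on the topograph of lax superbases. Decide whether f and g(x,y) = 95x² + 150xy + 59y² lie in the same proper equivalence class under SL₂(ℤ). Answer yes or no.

D₁ = 80, D₂ = 80
river cycle of f (length 2): (4, 8, -1), (-1, 8, 4)
river cycle of g (length 2): (4, 8, -1), (-1, 8, 4)
cycles coincide ⇒ equivalent

yes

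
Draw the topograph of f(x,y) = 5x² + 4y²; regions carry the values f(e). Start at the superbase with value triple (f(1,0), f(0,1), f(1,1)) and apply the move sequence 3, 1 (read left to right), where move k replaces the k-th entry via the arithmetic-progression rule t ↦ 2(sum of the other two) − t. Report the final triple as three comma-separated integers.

start (5,4,9) = (f(1,0),f(0,1),f(1,1))
replace slot 3: 2·(5+4) − 9 = 9 → (5,4,9)
replace slot 1: 2·(4+9) − 5 = 21 → (21,4,9)

21,4,9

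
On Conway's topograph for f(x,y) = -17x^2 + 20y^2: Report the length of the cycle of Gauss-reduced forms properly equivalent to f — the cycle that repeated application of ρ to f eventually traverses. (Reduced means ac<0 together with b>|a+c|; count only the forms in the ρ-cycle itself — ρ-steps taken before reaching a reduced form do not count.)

D = 1360, ⌊√D⌋ = 36
descent: ρ → (20,0,-17)
descent: ρ → (-17,34,3)  [lands on river]
river: ρ → (3,32,-28)
river: ρ → (-28,24,7)
river: ρ → (7,32,-12)
river: ρ → (-12,16,23)
river: ρ → (23,30,-5)
river: ρ → (-5,30,23)
river: ρ → (23,16,-12)
river: ρ → (-12,32,7)
river: ρ → (7,24,-28)
river: ρ → (-28,32,3)
river: ρ → (3,34,-17)
ρ-cycle length = 12 (tail of 2 descent steps not counted)

12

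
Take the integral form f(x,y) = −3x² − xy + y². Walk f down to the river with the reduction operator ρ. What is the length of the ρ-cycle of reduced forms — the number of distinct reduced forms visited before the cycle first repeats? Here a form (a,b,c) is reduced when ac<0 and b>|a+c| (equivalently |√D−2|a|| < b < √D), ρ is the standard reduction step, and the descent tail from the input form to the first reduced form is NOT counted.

D = 13, ⌊√D⌋ = 3
descent: ρ → (1,3,-1)  [lands on river]
river: ρ → (-1,3,1)
ρ-cycle length = 2 (tail of 1 descent step not counted)

2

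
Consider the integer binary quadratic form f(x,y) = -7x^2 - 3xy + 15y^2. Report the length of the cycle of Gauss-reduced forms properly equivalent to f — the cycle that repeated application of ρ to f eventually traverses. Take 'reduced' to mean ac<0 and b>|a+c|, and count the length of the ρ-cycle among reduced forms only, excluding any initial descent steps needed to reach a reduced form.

D = 429, ⌊√D⌋ = 20
descent: ρ → (15,3,-7)
descent: ρ → (-7,11,11)  [lands on river]
river: ρ → (11,11,-7)
river: ρ → (-7,17,5)
river: ρ → (5,13,-13)
river: ρ → (-13,13,5)
river: ρ → (5,17,-7)
ρ-cycle length = 6 (tail of 2 descent steps not counted)

6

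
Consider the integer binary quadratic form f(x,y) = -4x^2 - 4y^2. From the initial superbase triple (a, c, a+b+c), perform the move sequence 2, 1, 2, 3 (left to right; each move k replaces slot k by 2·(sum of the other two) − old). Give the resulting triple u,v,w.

start (-4,-4,-8) = (f(1,0),f(0,1),f(1,1))
replace slot 2: 2·((-4)+(-8)) − (-4) = -20 → (-4,-20,-8)
replace slot 1: 2·((-20)+(-8)) − (-4) = -52 → (-52,-20,-8)
replace slot 2: 2·((-52)+(-8)) − (-20) = -100 → (-52,-100,-8)
replace slot 3: 2·((-52)+(-100)) − (-8) = -296 → (-52,-100,-296)

-52,-100,-296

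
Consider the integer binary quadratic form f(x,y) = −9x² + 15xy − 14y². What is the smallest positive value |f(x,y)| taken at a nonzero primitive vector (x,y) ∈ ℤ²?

translate: b→3 (≡-15 mod 18), so (9,-15,14)→(9,3,8)
flip: (9,3,8)→(8,-3,9)
reduced (well bottom): (8,-3,9) with a≤c, −a<b≤a
well minimum |f| = |-8| = 8 (negative-definite)

8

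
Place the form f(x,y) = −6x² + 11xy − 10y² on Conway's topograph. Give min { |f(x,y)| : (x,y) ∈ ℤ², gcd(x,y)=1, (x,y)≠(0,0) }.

translate: b→1 (≡-11 mod 12), so (6,-11,10)→(6,1,5)
flip: (6,1,5)→(5,-1,6)
reduced (well bottom): (5,-1,6) with a≤c, −a<b≤a
well minimum |f| = |-5| = 5 (negative-definite)

5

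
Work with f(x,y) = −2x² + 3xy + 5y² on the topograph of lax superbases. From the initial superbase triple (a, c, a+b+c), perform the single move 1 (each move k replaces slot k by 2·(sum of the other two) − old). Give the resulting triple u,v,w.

start (-2,5,6) = (f(1,0),f(0,1),f(1,1))
replace slot 1: 2·(5+6) − (-2) = 24 → (24,5,6)

24,5,6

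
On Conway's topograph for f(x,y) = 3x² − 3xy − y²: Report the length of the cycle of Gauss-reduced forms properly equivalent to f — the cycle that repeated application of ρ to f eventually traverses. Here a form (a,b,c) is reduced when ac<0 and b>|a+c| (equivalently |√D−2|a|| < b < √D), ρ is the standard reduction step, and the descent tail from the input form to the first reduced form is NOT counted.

D = 21, ⌊√D⌋ = 4
descent: ρ → (-1,3,3)  [lands on river]
river: ρ → (3,3,-1)
ρ-cycle length = 2 (tail of 1 descent step not counted)

2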